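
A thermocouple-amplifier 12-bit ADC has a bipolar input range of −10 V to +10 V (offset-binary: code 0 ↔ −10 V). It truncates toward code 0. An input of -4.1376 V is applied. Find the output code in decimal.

Full-scale span = 20 V; LSB = 20/2^12 = 4.883 mV.
Input sits at 1200.620 steps above V_low.
⌊·⌋(1200.620) = 1200.

code 1200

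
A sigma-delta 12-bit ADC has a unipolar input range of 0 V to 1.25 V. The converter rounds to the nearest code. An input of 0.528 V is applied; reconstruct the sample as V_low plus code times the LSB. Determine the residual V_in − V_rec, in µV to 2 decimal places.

45.90 µV

One LSB is 1.25 V / 4096 = 305.18 µV.
(V_in − V_low)/LSB = (0.528 − 0)/0.000305176 = 1730.1504 → code 1730 (round).
Reconstructed: 0.5279541 V.
V_in − V_rec = 4.58984e-05 V = 45.90 µV.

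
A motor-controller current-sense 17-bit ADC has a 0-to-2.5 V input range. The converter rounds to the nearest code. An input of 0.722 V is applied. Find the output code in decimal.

With 131072 levels over 2.5 V, one step is 19.07 µV.
(0.722 − 0) / 1.90735e-05 = 37853.594 LSBs.
Round → code 37854.

code 37854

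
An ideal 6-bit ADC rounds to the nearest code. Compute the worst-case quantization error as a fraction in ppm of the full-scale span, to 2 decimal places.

Rounding → worst-case error = ½ LSB = V_FS/2^7, so 1e+06/128 = 7812.5 ppm of full scale.

7812.50 ppm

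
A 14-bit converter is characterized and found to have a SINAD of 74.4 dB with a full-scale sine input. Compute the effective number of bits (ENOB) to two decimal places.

12.07 bits

ENOB = (SINAD − 1.76) / 6.02 = (74.4 − 1.76)/6.02 = 12.066.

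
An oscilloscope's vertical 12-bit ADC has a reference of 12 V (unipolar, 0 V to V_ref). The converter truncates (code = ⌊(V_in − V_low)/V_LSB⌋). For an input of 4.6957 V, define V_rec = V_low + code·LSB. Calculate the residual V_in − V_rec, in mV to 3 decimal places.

Step size: 12 V ÷ 2^12 = 2.930 mV.
(V_in − V_low)/LSB = (4.6957 − 0)/0.00292969 = 1602.7989 → code 1602 (floor).
V_rec = 0 + 1602·0.00292969 = 4.6933594 V.
V_in − V_rec = 0.00234062 V = 2.341 mV.

2.341 mV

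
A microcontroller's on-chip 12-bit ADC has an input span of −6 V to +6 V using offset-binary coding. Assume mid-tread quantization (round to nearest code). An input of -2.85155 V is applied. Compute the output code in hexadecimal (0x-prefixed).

Full-scale span = 12 V; LSB = 12/2^12 = 2.930 mV.
(-2.85155 − (−6)) / 0.00292969 = 1074.671 LSBs.
round(1074.671) = 1075.
In hexadecimal (0x-prefixed): 0x433.

code 0x433 (decimal 1075)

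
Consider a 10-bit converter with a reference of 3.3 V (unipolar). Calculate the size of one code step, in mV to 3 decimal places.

3.223 mV

Full-scale span = 3.3 V.
LSB = 3.3 / 2^10 = 3.3 / 1024 = 0.00322266 V = 3.223 mV.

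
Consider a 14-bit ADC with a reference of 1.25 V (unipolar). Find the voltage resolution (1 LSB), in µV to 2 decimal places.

Full-scale span = 1.25 V.
LSB = 1.25 / 2^14 = 1.25 / 16384 = 7.62939e-05 V = 76.29 µV.

76.29 µV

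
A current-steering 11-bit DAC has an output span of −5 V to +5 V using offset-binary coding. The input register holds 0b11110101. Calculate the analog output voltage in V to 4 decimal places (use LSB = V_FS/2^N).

LSB = 10 V / 2^11 = 4.883 mV.
Code 0b11110101 = 245 decimal.
V_out = (−5) + 245 × 0.00488281 V = -3.80371 V.

-3.8037 V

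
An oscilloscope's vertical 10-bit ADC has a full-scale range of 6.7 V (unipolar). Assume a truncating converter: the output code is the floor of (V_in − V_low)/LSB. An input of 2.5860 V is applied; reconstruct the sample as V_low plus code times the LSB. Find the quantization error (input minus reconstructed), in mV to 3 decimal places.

1.527 mV

LSB = 6.7/2^10 = 6.543 mV.
Scaled input = 395.2334 LSBs, so code = 395.
Code 395 maps back to 0 + 395×0.00654297 V = 2.5844727 V.
Error = 2.5860 − 2.5844727 = 0.00152734 V = 1.527 mV.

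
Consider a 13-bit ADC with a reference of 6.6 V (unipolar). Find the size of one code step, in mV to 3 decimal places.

Full-scale span = 6.6 V.
LSB = 6.6 / 2^13 = 6.6 / 8192 = 0.000805664 V = 0.806 mV.

0.806 mV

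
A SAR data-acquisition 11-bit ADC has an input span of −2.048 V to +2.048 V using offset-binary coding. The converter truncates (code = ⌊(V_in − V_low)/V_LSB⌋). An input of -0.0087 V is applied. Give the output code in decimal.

LSB = 4.096 V / 2048 = 2.000 mV.
Input sits at 1019.650 steps above V_low.
Floor → code 1019.

code 1019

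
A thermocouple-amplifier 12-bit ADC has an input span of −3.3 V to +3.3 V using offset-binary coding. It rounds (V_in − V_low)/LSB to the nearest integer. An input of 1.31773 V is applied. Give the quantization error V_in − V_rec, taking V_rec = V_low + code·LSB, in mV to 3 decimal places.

-0.336 mV

Step size: 6.6 V ÷ 2^12 = 1.611 mV.
Scaled input = 2865.7912 LSBs, so code = 2866.
V_rec = (−3.3) + 2866·0.00161133 = 1.3180664 V.
Difference: -0.000336406 V → -0.336 mV.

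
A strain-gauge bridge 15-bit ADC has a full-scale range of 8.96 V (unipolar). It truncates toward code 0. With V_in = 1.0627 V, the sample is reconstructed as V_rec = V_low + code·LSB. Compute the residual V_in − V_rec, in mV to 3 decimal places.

One LSB is 8.96 V / 32768 = 273.44 µV.
(1.0627 − 0)/0.000273438 = 3886.4457; ⌊·⌋ gives code 3886.
Code 3886 maps back to 0 + 3886×0.000273438 V = 1.0625781 V.
V_in − V_rec = 0.000121875 V = 0.122 mV.

0.122 mV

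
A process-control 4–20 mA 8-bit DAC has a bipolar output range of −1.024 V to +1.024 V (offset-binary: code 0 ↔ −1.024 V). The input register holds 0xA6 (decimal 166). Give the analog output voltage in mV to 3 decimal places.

304.000 mV

LSB = 2.048 V / 2^8 = 8.000 mV.
Code 0xA6 = 166 decimal.
V_out = (−1.024) + 166 × 0.008 V = 0.304 V.
= 304.000 mV.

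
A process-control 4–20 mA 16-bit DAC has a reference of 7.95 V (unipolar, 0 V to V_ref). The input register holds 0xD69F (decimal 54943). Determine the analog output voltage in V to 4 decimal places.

6.6650 V

LSB = 7.95 V / 2^16 = 121.31 µV.
Code 0xD69F = 54943 decimal.
V_out = 0 + 54943 × 0.000121307 V = 6.66499 V.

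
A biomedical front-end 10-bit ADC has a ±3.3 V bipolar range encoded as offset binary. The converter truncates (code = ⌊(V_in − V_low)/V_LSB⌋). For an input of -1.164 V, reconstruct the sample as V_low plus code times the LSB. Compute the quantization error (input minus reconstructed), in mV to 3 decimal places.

2.602 mV

LSB = 6.6/2^10 = 6.445 mV.
(V_in − V_low)/LSB = (-1.164 − (−3.3))/0.00644531 = 331.4036 → code 331 (floor).
Reconstructed: -1.1666016 V.
V_in − V_rec = 0.00260156 V = 2.602 mV.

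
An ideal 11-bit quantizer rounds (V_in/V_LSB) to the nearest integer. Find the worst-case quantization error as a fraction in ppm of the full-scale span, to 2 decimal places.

Rounding → worst-case error = ½ LSB = V_FS/2^12, so 1e+06/4096 = 244.141 ppm of full scale.

244.14 ppm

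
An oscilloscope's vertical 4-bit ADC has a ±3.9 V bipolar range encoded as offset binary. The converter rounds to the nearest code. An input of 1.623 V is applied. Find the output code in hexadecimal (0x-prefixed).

Full-scale span = 7.8 V; LSB = 7.8/2^4 = 487.500 mV.
Input sits at 11.329 steps above V_low.
So the output code is 11.
In hexadecimal (0x-prefixed): 0xB.

code 0xB (decimal 11)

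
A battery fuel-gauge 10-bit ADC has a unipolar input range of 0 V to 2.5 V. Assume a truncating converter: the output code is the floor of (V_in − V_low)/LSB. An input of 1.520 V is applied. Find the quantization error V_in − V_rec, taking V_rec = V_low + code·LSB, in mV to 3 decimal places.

1.445 mV

Step size: 2.5 V ÷ 2^10 = 2.441 mV.
(V_in − V_low)/LSB = (1.520 − 0)/0.00244141 = 622.5920 → code 622 (floor).
Code 622 maps back to 0 + 622×0.00244141 V = 1.5185547 V.
Difference: 0.00144531 V → 1.445 mV.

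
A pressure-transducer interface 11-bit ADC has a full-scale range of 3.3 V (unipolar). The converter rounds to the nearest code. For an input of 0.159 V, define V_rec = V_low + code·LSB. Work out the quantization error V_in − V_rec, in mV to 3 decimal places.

-0.521 mV

One LSB is 3.3 V / 2048 = 1.611 mV.
(V_in − V_low)/LSB = (0.159 − 0)/0.00161133 = 98.6764 → code 99 (round).
Code 99 maps back to 0 + 99×0.00161133 V = 0.15952148 V.
V_in − V_rec = -0.000521484 V = -0.521 mV.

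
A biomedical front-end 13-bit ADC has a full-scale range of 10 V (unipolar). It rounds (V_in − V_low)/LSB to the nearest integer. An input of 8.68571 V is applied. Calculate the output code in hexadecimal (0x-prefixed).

Full-scale span = 10 V; LSB = 10/2^13 = 1.221 mV.
(8.68571 − 0) / 0.0012207 = 7115.334 LSBs.
round(7115.334) = 7115.
In hexadecimal (0x-prefixed): 0x1BCB.

code 0x1BCB (decimal 7115)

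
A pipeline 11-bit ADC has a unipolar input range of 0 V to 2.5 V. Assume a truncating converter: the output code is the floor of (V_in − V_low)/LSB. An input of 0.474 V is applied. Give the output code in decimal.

With 2048 levels over 2.5 V, one step is 1.221 mV.
(0.474 − 0) / 0.0012207 = 388.301 LSBs.
⌊·⌋(388.301) = 388.

code 388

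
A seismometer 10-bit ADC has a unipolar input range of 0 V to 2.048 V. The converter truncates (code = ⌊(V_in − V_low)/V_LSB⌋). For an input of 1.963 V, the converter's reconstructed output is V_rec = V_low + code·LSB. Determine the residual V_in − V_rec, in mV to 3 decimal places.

LSB = 2.048/2^10 = 2.000 mV.
Scaled input = 981.5000 LSBs, so code = 981.
Code 981 maps back to 0 + 981×0.002 V = 1.962 V.
Error = 1.963 − 1.962 = 0.001 V = 1.000 mV.

1.000 mV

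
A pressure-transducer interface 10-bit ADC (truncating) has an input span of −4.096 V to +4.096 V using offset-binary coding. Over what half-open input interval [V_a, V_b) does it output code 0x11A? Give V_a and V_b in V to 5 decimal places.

[-1.84000 V, -1.83200 V)

LSB = 8.192/2^10 = 8.000 mV.
Code 0x11A = 282 decimal.
V_a = V_low + 282·LSB = -1.84 V; V_b = V_low + 283·LSB = -1.832 V.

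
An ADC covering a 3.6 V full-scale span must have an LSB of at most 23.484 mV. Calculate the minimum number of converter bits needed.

Number of steps required ≥ 3.6 V / 23.484 mV = 153.30.
Need 2^N ≥ 153.30; 2^7 = 128, 2^8 = 256.
Minimum N = 8.

8 bits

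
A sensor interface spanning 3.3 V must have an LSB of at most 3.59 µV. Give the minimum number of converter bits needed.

Number of steps required ≥ 3.3 V / 3.59 µV = 919220.06.
Need 2^N ≥ 919220.06; 2^19 = 524288, 2^20 = 1048576.
Minimum N = 20.

20 bits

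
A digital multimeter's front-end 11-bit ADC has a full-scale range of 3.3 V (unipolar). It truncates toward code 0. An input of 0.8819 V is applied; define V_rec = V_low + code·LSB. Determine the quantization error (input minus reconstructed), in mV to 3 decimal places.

LSB = 3.3/2^11 = 1.611 mV.
(V_in − V_low)/LSB = (0.8819 − 0)/0.00161133 = 547.3125 → code 547 (floor).
Code 547 maps back to 0 + 547×0.00161133 V = 0.88139648 V.
Error = 0.8819 − 0.88139648 = 0.000503516 V = 0.504 mV.

0.504 mV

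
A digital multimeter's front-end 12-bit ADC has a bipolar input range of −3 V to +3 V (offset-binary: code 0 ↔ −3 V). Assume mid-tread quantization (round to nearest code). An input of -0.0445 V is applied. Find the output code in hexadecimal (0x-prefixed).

code 0x7E2 (decimal 2018)

LSB = 6 V / 4096 = 1.465 mV.
Input sits at 2017.621 steps above V_low.
Round → code 2018.
In hexadecimal (0x-prefixed): 0x7E2.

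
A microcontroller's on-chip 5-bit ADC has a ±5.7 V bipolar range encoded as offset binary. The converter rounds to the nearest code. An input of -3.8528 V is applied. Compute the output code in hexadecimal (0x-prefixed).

With 32 levels over 11.4 V, one step is 356.250 mV.
Input sits at 5.185 steps above V_low.
Round → code 5.
In hexadecimal (0x-prefixed): 0x5.

code 0x5 (decimal 5)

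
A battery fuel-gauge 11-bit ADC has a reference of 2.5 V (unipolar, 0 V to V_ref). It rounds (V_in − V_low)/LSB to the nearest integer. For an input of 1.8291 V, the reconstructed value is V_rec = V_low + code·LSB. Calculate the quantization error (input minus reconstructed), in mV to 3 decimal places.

0.487 mV

One LSB is 2.5 V / 2048 = 1.221 mV.
(V_in − V_low)/LSB = (1.8291 − 0)/0.0012207 = 1498.3987 → code 1498 (round).
Reconstructed: 1.8286133 V.
V_in − V_rec = 0.000486719 V = 0.487 mV.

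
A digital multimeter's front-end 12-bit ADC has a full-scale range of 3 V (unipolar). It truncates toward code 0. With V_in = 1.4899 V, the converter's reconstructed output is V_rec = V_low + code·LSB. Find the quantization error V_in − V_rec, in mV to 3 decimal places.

0.154 mV

One LSB is 3 V / 4096 = 0.732 mV.
Scaled input = 2034.2101 LSBs, so code = 2034.
Code 2034 maps back to 0 + 2034×0.000732422 V = 1.4897461 V.
V_in − V_rec = 0.000153906 V = 0.154 mV.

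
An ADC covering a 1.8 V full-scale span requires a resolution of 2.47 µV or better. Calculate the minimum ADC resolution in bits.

20 bits

Number of steps required ≥ 1.8 V / 2.47 µV = 728744.94.
Need 2^N ≥ 728744.94; 2^19 = 524288, 2^20 = 1048576.
Minimum N = 20.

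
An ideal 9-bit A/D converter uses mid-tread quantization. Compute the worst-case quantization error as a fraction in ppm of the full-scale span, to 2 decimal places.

976.56 ppm

Rounding → worst-case error = ½ LSB = V_FS/2^10, so 1e+06/1024 = 976.562 ppm of full scale.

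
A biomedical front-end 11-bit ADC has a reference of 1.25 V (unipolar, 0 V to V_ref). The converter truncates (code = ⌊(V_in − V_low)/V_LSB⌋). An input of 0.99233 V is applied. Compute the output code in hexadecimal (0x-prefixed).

code 0x659 (decimal 1625)

Full-scale span = 1.25 V; LSB = 1.25/2^11 = 0.610 mV.
(V_in − V_low)/LSB = (0.99233 − 0) / 0.000610352 = 1625.833.
Floor → code 1625.
In hexadecimal (0x-prefixed): 0x659.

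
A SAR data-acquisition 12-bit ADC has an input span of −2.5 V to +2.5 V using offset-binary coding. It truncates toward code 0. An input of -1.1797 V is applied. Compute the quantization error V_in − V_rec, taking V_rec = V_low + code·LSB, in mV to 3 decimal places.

LSB = 5/2^12 = 1.221 mV.
(V_in − V_low)/LSB = (-1.1797 − (−2.5))/0.0012207 = 1081.5898 → code 1081 (floor).
V_rec = (−2.5) + 1081·0.0012207 = -1.1804199 V.
Difference: 0.000719922 V → 0.720 mV.

0.720 mV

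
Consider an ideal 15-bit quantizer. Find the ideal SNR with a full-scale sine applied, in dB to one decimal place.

SNR ≈ 6.02·N + 1.76 dB = 6.02·15 + 1.76 = 92.06 dB.

92.1 dB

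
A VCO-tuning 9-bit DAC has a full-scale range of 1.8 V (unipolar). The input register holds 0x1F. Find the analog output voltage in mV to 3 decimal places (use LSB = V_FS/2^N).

108.984 mV

LSB = 1.8 V / 2^9 = 3.516 mV.
Code 0x1F = 31 decimal.
V_out = 0 + 31 × 0.00351563 V = 0.108984 V.
= 108.984 mV.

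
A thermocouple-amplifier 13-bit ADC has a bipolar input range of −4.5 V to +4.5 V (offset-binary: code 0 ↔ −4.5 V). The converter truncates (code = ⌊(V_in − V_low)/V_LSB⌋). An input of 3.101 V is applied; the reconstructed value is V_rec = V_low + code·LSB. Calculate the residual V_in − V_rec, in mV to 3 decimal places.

One LSB is 9 V / 8192 = 1.099 mV.
Scaled input = 6918.5991 LSBs, so code = 6918.
Reconstructed: 3.1003418 V.
Error = 3.101 − 3.1003418 = 0.000658203 V = 0.658 mV.

0.658 mV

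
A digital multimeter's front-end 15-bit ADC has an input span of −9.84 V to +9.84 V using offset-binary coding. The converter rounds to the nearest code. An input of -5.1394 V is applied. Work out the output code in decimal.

Full-scale span = 19.68 V; LSB = 19.68/2^15 = 0.601 mV.
(V_in − V_low)/LSB = (-5.1394 − (−9.84)) / 0.000600586 = 7826.690.
round(7826.690) = 7827.

code 7827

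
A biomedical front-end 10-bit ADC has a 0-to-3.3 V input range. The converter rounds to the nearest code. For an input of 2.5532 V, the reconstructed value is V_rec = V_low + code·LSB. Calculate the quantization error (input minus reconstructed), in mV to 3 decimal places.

0.856 mV

LSB = 3.3/2^10 = 3.223 mV.
(2.5532 − 0)/0.00322266 = 792.2657; round gives code 792.
Code 792 maps back to 0 + 792×0.00322266 V = 2.5523437 V.
Error = 2.5532 − 2.5523437 = 0.00085625 V = 0.856 mV.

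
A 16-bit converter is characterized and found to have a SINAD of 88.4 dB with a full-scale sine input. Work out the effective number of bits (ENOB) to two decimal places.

ENOB = (SINAD − 1.76) / 6.02 = (88.4 − 1.76)/6.02 = 14.392.

14.39 bits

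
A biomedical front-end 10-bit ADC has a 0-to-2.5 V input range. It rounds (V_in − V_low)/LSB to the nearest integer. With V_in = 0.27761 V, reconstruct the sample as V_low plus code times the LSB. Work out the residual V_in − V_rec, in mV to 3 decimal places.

-0.710 mV

One LSB is 2.5 V / 1024 = 2.441 mV.
(0.27761 − 0)/0.00244141 = 113.7091; round gives code 114.
V_rec = 0 + 114·0.00244141 = 0.27832031 V.
Error = 0.27761 − 0.27832031 = -0.000710313 V = -0.710 mV.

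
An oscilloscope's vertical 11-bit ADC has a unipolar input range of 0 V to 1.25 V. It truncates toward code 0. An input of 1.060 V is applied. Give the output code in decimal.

LSB = 1.25 V / 2048 = 0.610 mV.
(V_in − V_low)/LSB = (1.060 − 0) / 0.000610352 = 1736.704.
So the output code is 1736.

code 1736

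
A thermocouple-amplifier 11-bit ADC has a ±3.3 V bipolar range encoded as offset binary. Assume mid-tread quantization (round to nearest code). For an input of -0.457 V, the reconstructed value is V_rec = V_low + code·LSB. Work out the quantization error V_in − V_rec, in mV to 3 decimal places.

Step size: 6.6 V ÷ 2^11 = 3.223 mV.
Scaled input = 882.1915 LSBs, so code = 882.
Reconstructed: -0.45761719 V.
Error = -0.457 − (−0.45761719) = 0.000617188 V = 0.617 mV.

0.617 mV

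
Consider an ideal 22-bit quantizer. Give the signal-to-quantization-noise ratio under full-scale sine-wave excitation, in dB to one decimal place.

134.2 dB

SNR ≈ 6.02·N + 1.76 dB = 6.02·22 + 1.76 = 134.20 dB.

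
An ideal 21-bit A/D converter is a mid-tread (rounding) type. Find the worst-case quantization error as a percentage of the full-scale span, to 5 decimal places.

Rounding → worst-case error = ½ LSB = V_FS/2^22, so 100/4194304 = 2.38419e-05 % of full scale.

0.00002 %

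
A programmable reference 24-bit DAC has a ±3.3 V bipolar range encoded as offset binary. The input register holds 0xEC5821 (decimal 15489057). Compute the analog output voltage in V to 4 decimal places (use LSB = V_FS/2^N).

2.7933 V

LSB = 6.6 V / 2^24 = 0.39 µV.
Code 0xEC5821 = 15489057 decimal.
V_out = (−3.3) + 15489057 × 3.93391e-07 V = 2.79325 V.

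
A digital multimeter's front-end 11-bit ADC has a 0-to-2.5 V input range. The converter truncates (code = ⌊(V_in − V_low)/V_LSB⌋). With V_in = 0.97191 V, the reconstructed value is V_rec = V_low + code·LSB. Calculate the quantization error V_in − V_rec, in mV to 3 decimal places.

0.230 mV

LSB = 2.5/2^11 = 1.221 mV.
Scaled input = 796.1887 LSBs, so code = 796.
Reconstructed: 0.97167969 V.
Difference: 0.000230312 V → 0.230 mV.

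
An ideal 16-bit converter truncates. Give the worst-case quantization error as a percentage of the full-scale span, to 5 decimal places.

0.00153 %

Truncating → worst-case error = 1 LSB = V_FS/2^16, so 100/65536 = 0.00152588 % of full scale.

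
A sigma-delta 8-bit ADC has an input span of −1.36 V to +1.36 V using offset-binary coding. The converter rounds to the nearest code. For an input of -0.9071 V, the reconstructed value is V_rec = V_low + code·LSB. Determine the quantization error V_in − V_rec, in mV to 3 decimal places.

-3.975 mV

One LSB is 2.72 V / 256 = 10.625 mV.
(-0.9071 − (−1.36))/0.010625 = 42.6259; round gives code 43.
V_rec = (−1.36) + 43·0.010625 = -0.903125 V.
V_in − V_rec = -0.003975 V = -3.975 mV.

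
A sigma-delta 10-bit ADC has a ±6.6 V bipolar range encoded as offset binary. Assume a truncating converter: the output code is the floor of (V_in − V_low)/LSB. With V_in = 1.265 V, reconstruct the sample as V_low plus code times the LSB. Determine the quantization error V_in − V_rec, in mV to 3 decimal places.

One LSB is 13.2 V / 1024 = 12.891 mV.
Scaled input = 610.1333 LSBs, so code = 610.
Reconstructed: 1.2632812 V.
Error = 1.265 − 1.2632812 = 0.00171875 V = 1.719 mV.

1.719 mV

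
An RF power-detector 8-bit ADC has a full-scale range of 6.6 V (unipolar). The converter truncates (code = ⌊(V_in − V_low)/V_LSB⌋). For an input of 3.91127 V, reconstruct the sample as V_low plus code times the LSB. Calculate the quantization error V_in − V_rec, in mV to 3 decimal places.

LSB = 6.6/2^8 = 25.781 mV.
Scaled input = 151.7099 LSBs, so code = 151.
Reconstructed: 3.8929688 V.
V_in − V_rec = 0.0183013 V = 18.301 mV.

18.301 mV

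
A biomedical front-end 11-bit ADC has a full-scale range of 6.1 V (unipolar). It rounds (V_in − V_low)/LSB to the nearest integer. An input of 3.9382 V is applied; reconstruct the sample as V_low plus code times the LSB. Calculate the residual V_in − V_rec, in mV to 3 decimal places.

0.602 mV

One LSB is 6.1 V / 2048 = 2.979 mV.
Scaled input = 1322.2022 LSBs, so code = 1322.
V_rec = 0 + 1322·0.00297852 = 3.9375977 V.
V_in − V_rec = 0.000602344 V = 0.602 mV.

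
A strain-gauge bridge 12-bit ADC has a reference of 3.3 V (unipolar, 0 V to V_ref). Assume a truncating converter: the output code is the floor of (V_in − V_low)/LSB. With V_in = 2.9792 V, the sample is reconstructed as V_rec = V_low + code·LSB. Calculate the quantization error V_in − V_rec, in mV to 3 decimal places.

0.660 mV

One LSB is 3.3 V / 4096 = 0.806 mV.
(V_in − V_low)/LSB = (2.9792 − 0)/0.000805664 = 3697.8192 → code 3697 (floor).
V_rec = 0 + 3697·0.000805664 = 2.97854 V.
Error = 2.9792 − 2.97854 = 0.000659961 V = 0.660 mV.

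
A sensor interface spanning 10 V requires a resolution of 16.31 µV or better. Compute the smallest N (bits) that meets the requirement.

20 bits

Number of steps required ≥ 10 V / 16.31 µV = 613120.78.
Need 2^N ≥ 613120.78; 2^19 = 524288, 2^20 = 1048576.
Minimum N = 20.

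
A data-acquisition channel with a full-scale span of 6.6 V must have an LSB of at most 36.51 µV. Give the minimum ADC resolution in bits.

18 bits

Number of steps required ≥ 6.6 V / 36.51 µV = 180772.39.
Need 2^N ≥ 180772.39; 2^17 = 131072, 2^18 = 262144.
Minimum N = 18.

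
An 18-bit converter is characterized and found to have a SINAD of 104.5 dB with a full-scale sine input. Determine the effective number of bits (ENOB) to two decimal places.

ENOB = (SINAD − 1.76) / 6.02 = (104.5 − 1.76)/6.02 = 17.066.

17.07 bits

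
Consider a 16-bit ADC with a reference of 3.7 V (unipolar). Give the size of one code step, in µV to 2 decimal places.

56.46 µV

Full-scale span = 3.7 V.
LSB = 3.7 / 2^16 = 3.7 / 65536 = 5.64575e-05 V = 56.46 µV.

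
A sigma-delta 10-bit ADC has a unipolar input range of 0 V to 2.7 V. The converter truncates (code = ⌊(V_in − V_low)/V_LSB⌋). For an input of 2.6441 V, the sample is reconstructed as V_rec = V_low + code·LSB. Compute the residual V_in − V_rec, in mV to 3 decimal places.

2.108 mV

One LSB is 2.7 V / 1024 = 2.637 mV.
Scaled input = 1002.7994 LSBs, so code = 1002.
V_rec = 0 + 1002·0.00263672 = 2.6419922 V.
V_in − V_rec = 0.00210781 V = 2.108 mV.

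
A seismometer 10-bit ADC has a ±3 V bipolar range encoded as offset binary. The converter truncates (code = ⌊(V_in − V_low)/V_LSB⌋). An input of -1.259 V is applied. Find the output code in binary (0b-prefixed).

LSB = 6 V / 1024 = 5.859 mV.
(V_in − V_low)/LSB = (-1.259 − (−3)) / 0.00585938 = 297.131.
Floor → code 297.
In binary (0b-prefixed): 0b100101001.

code 0b100101001 (decimal 297)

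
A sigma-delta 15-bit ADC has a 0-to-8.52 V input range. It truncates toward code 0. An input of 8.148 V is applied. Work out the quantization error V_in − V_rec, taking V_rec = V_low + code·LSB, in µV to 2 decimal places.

One LSB is 8.52 V / 32768 = 260.01 µV.
(8.148 − 0)/0.00026001 = 31337.2845; ⌊·⌋ gives code 31337.
V_rec = 0 + 31337·0.00026001 = 8.147926 V.
V_in − V_rec = 7.39746e-05 V = 73.97 µV.

73.97 µV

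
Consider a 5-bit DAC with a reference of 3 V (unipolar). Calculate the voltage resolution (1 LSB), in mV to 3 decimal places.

Full-scale span = 3 V.
LSB = 3 / 2^5 = 3 / 32 = 0.09375 V = 93.750 mV.

93.750 mV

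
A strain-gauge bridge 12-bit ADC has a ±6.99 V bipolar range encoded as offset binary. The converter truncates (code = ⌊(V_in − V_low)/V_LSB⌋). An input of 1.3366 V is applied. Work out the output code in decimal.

code 2439

With 4096 levels over 13.98 V, one step is 3.413 mV.
Input sits at 2439.610 steps above V_low.
⌊·⌋(2439.610) = 2439.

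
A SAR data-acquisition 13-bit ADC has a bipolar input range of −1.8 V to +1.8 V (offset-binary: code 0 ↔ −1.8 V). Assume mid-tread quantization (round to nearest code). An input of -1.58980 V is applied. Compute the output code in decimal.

code 478

With 8192 levels over 3.6 V, one step is 439.45 µV.
(V_in − V_low)/LSB = (-1.58980 − (−1.8)) / 0.000439453 = 478.322.
round(478.322) = 478.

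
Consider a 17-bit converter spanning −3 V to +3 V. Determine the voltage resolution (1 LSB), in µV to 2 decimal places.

45.78 µV

Full-scale span = 6 V.
LSB = 6 / 2^17 = 6 / 131072 = 4.57764e-05 V = 45.78 µV.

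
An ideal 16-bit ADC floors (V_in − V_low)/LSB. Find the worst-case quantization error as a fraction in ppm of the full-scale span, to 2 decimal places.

15.26 ppm

Truncating → worst-case error = 1 LSB = V_FS/2^16, so 1e+06/65536 = 15.2588 ppm of full scale.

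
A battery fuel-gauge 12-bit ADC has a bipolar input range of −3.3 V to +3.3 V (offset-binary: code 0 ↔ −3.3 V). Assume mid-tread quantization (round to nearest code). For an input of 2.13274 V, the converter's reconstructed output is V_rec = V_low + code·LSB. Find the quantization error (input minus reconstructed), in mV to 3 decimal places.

LSB = 6.6/2^12 = 1.611 mV.
(2.13274 − (−3.3))/0.00161133 = 3371.5914; round gives code 3372.
Reconstructed: 2.1333984 V.
V_in − V_rec = -0.000658437 V = -0.658 mV.

-0.658 mV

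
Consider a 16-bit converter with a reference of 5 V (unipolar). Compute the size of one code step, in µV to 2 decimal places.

Full-scale span = 5 V.
LSB = 5 / 2^16 = 5 / 65536 = 7.62939e-05 V = 76.29 µV.

76.29 µV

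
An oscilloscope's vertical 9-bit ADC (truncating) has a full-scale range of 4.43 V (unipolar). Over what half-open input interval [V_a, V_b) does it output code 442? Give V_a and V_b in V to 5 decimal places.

LSB = 4.43/2^9 = 8.652 mV.
V_a = V_low + 442·LSB = 3.82434 V; V_b = V_low + 443·LSB = 3.83299 V.

[3.82434 V, 3.83299 V)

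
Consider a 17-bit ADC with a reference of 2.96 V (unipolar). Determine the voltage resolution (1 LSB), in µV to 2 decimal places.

Full-scale span = 2.96 V.
LSB = 2.96 / 2^17 = 2.96 / 131072 = 2.2583e-05 V = 22.58 µV.

22.58 µV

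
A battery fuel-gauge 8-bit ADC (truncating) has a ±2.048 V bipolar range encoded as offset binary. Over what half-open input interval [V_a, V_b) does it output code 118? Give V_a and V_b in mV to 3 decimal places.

[-160.000 mV, -144.000 mV)

LSB = 4.096/2^8 = 16.000 mV.
V_a = V_low + 118·LSB = -0.16 V; V_b = V_low + 119·LSB = -0.144 V.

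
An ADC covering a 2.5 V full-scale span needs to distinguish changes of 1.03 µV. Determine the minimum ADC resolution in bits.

Number of steps required ≥ 2.5 V / 1.03 µV = 2427184.47.
Need 2^N ≥ 2427184.47; 2^21 = 2097152, 2^22 = 4194304.
Minimum N = 22.

22 bits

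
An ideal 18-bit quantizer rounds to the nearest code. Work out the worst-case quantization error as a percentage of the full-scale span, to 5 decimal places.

Rounding → worst-case error = ½ LSB = V_FS/2^19, so 100/524288 = 0.000190735 % of full scale.

0.00019 %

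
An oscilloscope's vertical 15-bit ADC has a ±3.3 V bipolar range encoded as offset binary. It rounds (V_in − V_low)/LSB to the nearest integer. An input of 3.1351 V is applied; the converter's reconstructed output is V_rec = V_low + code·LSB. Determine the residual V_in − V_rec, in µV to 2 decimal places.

59.72 µV

One LSB is 6.6 V / 32768 = 201.42 µV.
(V_in − V_low)/LSB = (3.1351 − (−3.3))/0.000201416 = 31949.2965 → code 31949 (round).
V_rec = (−3.3) + 31949·0.000201416 = 3.1350403 V.
V_in − V_rec = 5.97168e-05 V = 59.72 µV.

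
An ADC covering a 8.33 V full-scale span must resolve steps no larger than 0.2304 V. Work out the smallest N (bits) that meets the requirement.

6 bits

Number of steps required ≥ 8.33 V / 0.2304 V = 36.15.
Need 2^N ≥ 36.15; 2^5 = 32, 2^6 = 64.
Minimum N = 6.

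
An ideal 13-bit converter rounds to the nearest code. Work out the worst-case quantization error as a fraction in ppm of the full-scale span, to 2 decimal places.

61.04 ppm

Rounding → worst-case error = ½ LSB = V_FS/2^14, so 1e+06/16384 = 61.0352 ppm of full scale.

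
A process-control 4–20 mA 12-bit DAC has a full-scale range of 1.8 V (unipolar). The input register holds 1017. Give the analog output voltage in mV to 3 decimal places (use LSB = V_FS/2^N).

LSB = 1.8 V / 2^12 = 439.45 µV.
V_out = 0 + 1017 × 0.000439453 V = 0.446924 V.
= 446.924 mV.

446.924 mV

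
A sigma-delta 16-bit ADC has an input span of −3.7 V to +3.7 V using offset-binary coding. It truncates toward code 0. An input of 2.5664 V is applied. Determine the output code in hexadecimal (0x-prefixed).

With 65536 levels over 7.4 V, one step is 112.92 µV.
(2.5664 − (−3.7)) / 0.000112915 = 55496.593 LSBs.
So the output code is 55496.
In hexadecimal (0x-prefixed): 0xD8C8.

code 0xD8C8 (decimal 55496)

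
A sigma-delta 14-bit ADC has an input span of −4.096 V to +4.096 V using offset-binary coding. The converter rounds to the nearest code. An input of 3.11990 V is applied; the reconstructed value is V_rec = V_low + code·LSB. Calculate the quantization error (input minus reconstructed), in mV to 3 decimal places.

One LSB is 8.192 V / 16384 = 0.500 mV.
(V_in − V_low)/LSB = (3.11990 − (−4.096))/0.0005 = 14431.8000 → code 14432 (round).
Reconstructed: 3.12 V.
Error = 3.11990 − 3.12 = -0.0001 V = -0.100 mV.

-0.100 mV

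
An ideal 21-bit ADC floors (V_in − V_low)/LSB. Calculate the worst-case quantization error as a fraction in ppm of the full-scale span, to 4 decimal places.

Truncating → worst-case error = 1 LSB = V_FS/2^21, so 1e+06/2097152 = 0.476837 ppm of full scale.

0.4768 ppm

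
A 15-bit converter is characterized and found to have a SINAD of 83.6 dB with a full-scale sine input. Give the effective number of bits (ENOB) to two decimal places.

13.59 bits

ENOB = (SINAD − 1.76) / 6.02 = (83.6 − 1.76)/6.02 = 13.595.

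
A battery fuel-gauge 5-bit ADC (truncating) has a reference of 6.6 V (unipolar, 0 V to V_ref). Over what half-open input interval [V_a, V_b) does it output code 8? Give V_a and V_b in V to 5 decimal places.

LSB = 6.6/2^5 = 206.250 mV.
V_a = V_low + 8·LSB = 1.65 V; V_b = V_low + 9·LSB = 1.85625 V.

[1.65000 V, 1.85625 V)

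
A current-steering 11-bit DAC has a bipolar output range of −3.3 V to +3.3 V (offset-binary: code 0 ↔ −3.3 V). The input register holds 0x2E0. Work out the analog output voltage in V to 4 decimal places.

-0.9281 V

LSB = 6.6 V / 2^11 = 3.223 mV.
Code 0x2E0 = 736 decimal.
V_out = (−3.3) + 736 × 0.00322266 V = -0.928125 V.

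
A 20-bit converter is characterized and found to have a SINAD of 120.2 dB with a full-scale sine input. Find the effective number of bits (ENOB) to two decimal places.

19.67 bits

ENOB = (SINAD − 1.76) / 6.02 = (120.2 − 1.76)/6.02 = 19.674.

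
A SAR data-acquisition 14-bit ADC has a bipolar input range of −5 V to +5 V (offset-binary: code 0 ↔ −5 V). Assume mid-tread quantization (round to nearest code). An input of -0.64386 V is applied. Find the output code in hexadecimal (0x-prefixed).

code 0x1BE1 (decimal 7137)

With 16384 levels over 10 V, one step is 0.610 mV.
(V_in − V_low)/LSB = (-0.64386 − (−5)) / 0.000610352 = 7137.100.
So the output code is 7137.
In hexadecimal (0x-prefixed): 0x1BE1.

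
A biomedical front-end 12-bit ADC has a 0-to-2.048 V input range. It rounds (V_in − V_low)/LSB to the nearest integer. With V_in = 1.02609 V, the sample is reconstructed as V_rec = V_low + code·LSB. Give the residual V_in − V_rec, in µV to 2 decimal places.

90.00 µV

Step size: 2.048 V ÷ 2^12 = 0.500 mV.
(1.02609 − 0)/0.0005 = 2052.1800; round gives code 2052.
Code 2052 maps back to 0 + 2052×0.0005 V = 1.026 V.
Difference: 9e-05 V → 90.00 µV.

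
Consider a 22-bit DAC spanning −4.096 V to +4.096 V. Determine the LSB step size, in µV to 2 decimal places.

1.95 µV

Full-scale span = 8.192 V.
LSB = 8.192 / 2^22 = 8.192 / 4194304 = 1.95313e-06 V = 1.95 µV.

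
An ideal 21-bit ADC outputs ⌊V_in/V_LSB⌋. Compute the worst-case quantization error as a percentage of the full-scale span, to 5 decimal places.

0.00005 %

Truncating → worst-case error = 1 LSB = V_FS/2^21, so 100/2097152 = 4.76837e-05 % of full scale.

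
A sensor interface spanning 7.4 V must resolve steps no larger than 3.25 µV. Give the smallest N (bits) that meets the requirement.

Number of steps required ≥ 7.4 V / 3.25 µV = 2276923.08.
Need 2^N ≥ 2276923.08; 2^21 = 2097152, 2^22 = 4194304.
Minimum N = 22.

22 bits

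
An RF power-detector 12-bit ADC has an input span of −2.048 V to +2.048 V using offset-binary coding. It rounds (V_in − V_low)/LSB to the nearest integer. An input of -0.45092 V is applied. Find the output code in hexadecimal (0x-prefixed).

code 0x63D (decimal 1597)

Full-scale span = 4.096 V; LSB = 4.096/2^12 = 1.000 mV.
(-0.45092 − (−2.048)) / 0.001 = 1597.080 LSBs.
round(1597.080) = 1597.
In hexadecimal (0x-prefixed): 0x63D.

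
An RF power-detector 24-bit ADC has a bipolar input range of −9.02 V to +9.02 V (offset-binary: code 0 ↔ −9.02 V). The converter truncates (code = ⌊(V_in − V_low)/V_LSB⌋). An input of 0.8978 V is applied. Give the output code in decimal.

With 16777216 levels over 18.04 V, one step is 1.08 µV.
Input sits at 9223562.796 steps above V_low.
Floor → code 9223562.

code 9223562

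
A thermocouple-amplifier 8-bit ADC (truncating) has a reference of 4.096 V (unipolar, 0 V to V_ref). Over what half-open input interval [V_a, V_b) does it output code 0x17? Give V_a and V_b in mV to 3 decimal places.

[368.000 mV, 384.000 mV)

LSB = 4.096/2^8 = 16.000 mV.
Code 0x17 = 23 decimal.
V_a = V_low + 23·LSB = 0.368 V; V_b = V_low + 24·LSB = 0.384 V.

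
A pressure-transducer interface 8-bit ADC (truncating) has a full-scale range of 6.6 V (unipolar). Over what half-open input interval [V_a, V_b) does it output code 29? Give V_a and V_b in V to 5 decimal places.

[0.74766 V, 0.77344 V)

LSB = 6.6/2^8 = 25.781 mV.
V_a = V_low + 29·LSB = 0.747656 V; V_b = V_low + 30·LSB = 0.773438 V.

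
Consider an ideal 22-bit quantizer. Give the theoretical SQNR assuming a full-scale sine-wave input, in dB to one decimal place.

134.2 dB

SNR ≈ 6.02·N + 1.76 dB = 6.02·22 + 1.76 = 134.20 dB.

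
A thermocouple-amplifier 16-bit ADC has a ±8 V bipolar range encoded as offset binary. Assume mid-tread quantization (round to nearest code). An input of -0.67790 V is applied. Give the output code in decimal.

Full-scale span = 16 V; LSB = 16/2^16 = 244.14 µV.
(-0.67790 − (−8)) / 0.000244141 = 29991.322 LSBs.
So the output code is 29991.

code 29991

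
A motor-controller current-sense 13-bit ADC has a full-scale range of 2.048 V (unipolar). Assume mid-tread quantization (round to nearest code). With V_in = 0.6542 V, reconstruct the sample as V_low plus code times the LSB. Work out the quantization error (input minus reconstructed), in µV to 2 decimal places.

Step size: 2.048 V ÷ 2^13 = 250.00 µV.
(0.6542 − 0)/0.00025 = 2616.8000; round gives code 2617.
V_rec = 0 + 2617·0.00025 = 0.65425 V.
V_in − V_rec = -5e-05 V = -50.00 µV.

-50.00 µV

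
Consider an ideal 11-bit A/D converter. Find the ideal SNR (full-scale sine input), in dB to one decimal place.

SNR ≈ 6.02·N + 1.76 dB = 6.02·11 + 1.76 = 67.98 dB.

68.0 dB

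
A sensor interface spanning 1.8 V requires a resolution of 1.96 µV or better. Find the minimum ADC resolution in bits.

20 bits

Number of steps required ≥ 1.8 V / 1.96 µV = 918367.35.
Need 2^N ≥ 918367.35; 2^19 = 524288, 2^20 = 1048576.
Minimum N = 20.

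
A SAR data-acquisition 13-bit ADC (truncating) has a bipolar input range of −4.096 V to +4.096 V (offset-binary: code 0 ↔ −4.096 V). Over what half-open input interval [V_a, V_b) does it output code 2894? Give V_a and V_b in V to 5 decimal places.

LSB = 8.192/2^13 = 1.000 mV.
V_a = V_low + 2894·LSB = -1.202 V; V_b = V_low + 2895·LSB = -1.201 V.

[-1.20200 V, -1.20100 V)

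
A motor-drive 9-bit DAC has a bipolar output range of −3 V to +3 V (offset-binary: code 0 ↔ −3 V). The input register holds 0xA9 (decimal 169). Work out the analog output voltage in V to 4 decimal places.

-1.0195 V

LSB = 6 V / 2^9 = 11.719 mV.
Code 0xA9 = 169 decimal.
V_out = (−3) + 169 × 0.0117188 V = -1.01953 V.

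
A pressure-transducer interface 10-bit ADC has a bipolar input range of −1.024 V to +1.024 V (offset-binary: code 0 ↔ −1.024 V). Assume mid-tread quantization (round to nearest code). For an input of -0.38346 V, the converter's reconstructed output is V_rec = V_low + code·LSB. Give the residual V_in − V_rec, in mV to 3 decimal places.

0.540 mV

LSB = 2.048/2^10 = 2.000 mV.
(-0.38346 − (−1.024))/0.002 = 320.2700; round gives code 320.
Code 320 maps back to (−1.024) + 320×0.002 V = -0.384 V.
Difference: 0.00054 V → 0.540 mV.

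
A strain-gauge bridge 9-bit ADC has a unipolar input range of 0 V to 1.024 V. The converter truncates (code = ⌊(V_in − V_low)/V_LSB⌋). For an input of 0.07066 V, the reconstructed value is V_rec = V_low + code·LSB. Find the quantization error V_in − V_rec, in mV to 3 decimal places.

0.660 mV

One LSB is 1.024 V / 512 = 2.000 mV.
(0.07066 − 0)/0.002 = 35.3300; ⌊·⌋ gives code 35.
V_rec = 0 + 35·0.002 = 0.07 V.
V_in − V_rec = 0.00066 V = 0.660 mV.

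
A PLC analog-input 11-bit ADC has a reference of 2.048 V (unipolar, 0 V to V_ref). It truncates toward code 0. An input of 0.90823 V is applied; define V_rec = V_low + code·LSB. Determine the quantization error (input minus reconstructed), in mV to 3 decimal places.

LSB = 2.048/2^11 = 1.000 mV.
(V_in − V_low)/LSB = (0.90823 − 0)/0.001 = 908.2300 → code 908 (floor).
V_rec = 0 + 908·0.001 = 0.908 V.
V_in − V_rec = 0.00023 V = 0.230 mV.

0.230 mV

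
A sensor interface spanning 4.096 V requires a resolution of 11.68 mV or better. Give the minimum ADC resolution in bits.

9 bits

Number of steps required ≥ 4.096 V / 11.68 mV = 350.68.
Need 2^N ≥ 350.68; 2^8 = 256, 2^9 = 512.
Minimum N = 9.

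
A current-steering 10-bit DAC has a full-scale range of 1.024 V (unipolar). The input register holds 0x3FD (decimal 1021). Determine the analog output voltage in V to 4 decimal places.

1.0210 V

LSB = 1.024 V / 2^10 = 1.000 mV.
Code 0x3FD = 1021 decimal.
V_out = 0 + 1021 × 0.001 V = 1.021 V.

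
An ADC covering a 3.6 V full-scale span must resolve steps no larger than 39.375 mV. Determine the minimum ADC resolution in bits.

Number of steps required ≥ 3.6 V / 39.375 mV = 91.43.
Need 2^N ≥ 91.43; 2^6 = 64, 2^7 = 128.
Minimum N = 7.

7 bits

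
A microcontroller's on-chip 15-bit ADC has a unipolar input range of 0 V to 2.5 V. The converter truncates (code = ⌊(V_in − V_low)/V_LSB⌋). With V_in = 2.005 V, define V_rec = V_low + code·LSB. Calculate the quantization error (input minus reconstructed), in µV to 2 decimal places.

71.41 µV

One LSB is 2.5 V / 32768 = 76.29 µV.
(V_in − V_low)/LSB = (2.005 − 0)/7.62939e-05 = 26279.9360 → code 26279 (floor).
V_rec = 0 + 26279·7.62939e-05 = 2.0049286 V.
Error = 2.005 − 2.0049286 = 7.14111e-05 V = 71.41 µV.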